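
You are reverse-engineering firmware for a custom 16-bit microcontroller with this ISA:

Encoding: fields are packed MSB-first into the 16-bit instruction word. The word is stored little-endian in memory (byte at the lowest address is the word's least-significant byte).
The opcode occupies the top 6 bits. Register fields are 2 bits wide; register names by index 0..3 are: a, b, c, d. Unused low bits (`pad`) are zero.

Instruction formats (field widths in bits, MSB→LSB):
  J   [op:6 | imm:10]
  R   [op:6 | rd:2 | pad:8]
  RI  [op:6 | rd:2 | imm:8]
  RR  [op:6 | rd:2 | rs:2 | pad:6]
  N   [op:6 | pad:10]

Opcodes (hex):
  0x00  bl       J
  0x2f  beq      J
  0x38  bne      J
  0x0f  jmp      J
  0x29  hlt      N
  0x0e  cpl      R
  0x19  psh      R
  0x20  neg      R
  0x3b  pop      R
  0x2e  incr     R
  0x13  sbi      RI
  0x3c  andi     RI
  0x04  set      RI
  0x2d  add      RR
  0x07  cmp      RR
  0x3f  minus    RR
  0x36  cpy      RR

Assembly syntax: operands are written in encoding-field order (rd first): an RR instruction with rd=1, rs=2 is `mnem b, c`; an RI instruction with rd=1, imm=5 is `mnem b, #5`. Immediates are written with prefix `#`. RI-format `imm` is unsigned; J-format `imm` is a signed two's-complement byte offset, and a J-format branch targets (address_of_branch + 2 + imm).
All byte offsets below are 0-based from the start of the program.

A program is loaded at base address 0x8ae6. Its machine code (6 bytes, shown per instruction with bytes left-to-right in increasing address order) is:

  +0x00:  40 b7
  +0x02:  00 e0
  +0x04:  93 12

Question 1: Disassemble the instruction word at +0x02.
@+02  little-endian(00 e0) = 0xe000
  opcode bits[15:10]=0x38: bne/J
  imm: (w>>0)&0x3ff=0x0 → #0

bne #0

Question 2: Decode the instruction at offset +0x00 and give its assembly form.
add d, b

+0x00: 40 b7 ⇒ word 0xb740 (little)
  opcode bits[15:10]=0x2d: add/RR
  [9:8] rd=3 = d
  [7:6] rs=1 = b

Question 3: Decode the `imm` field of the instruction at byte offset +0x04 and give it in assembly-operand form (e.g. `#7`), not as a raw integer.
#147

[04] 93 12 → 0x1293
  op=0x1293>>10=0x4 ⇒ set (RI)
  rd: (w>>8)&0x3=0x2 → c
  imm: (w>>0)&0xff=0x93 → #147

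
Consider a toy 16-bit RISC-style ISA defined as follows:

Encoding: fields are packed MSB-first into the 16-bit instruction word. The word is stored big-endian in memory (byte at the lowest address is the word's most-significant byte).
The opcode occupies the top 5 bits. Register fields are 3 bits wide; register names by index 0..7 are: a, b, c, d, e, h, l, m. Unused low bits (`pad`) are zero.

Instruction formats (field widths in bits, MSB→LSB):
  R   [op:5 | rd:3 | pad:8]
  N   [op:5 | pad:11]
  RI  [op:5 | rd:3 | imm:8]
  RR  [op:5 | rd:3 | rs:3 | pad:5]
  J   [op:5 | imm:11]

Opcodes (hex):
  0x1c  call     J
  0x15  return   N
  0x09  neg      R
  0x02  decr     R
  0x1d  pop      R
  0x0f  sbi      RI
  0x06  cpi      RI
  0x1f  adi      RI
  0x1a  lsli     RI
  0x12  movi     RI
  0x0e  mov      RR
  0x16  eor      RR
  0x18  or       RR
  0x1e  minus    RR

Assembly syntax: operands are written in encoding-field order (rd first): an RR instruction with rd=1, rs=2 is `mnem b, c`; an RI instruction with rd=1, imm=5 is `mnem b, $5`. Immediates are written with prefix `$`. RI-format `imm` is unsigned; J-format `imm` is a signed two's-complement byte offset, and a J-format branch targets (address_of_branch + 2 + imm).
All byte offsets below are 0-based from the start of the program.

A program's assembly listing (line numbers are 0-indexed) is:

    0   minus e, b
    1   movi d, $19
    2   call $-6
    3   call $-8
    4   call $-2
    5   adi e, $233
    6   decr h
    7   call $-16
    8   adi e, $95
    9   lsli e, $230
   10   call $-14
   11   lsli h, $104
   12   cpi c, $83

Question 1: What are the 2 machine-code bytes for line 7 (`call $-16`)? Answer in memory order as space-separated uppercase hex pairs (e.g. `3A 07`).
E7 F0

line 7 (call): pack op=0x1c:5|imm=-16:11 = 0xe7f0; big→ e7 f0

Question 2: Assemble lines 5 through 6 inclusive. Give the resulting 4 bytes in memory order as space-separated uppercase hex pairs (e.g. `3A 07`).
FC E9 15 00

line 5 (adi): pack op=0x1f:5|rd=4:3|imm=233:8 = 0xfce9; big→ fc e9
line 6 (decr): pack op=0x2:5|rd=5:3|pad=0:8 = 0x1500; big→ 15 00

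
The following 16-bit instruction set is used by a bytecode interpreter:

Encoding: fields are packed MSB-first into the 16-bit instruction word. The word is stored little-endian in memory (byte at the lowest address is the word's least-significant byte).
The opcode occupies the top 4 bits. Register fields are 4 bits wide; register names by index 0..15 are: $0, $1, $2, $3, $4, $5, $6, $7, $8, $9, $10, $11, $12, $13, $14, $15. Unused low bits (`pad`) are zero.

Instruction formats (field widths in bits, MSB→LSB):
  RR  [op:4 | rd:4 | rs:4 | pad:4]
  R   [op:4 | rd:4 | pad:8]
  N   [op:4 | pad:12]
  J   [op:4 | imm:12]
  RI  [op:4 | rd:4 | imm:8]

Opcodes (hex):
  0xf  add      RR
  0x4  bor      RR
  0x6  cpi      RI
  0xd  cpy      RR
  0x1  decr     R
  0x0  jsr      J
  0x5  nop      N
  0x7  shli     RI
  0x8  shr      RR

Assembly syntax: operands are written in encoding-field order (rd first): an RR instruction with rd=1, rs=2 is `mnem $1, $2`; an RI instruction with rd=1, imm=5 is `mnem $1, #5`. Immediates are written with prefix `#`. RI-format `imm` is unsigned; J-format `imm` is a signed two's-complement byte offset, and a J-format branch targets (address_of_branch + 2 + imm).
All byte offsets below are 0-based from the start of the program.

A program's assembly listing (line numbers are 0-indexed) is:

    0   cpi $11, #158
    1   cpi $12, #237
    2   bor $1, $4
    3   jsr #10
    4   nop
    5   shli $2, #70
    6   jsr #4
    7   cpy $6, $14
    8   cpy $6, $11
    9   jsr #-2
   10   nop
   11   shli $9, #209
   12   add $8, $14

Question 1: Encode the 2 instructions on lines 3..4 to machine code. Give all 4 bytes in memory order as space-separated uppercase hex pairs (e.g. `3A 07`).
3. jsr fields op=0x0:4|imm=10:12 → word 000ah → 0a 00
4. nop fields op=0x5:4|pad=0:12 → word 5000h → 00 50

0A 00 00 50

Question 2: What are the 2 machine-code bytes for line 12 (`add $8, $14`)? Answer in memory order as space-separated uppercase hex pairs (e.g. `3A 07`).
E0 F8

12. add fields op=0xf:4|rd=8:4|rs=14:4|pad=0:4 → word f8e0h → e0 f8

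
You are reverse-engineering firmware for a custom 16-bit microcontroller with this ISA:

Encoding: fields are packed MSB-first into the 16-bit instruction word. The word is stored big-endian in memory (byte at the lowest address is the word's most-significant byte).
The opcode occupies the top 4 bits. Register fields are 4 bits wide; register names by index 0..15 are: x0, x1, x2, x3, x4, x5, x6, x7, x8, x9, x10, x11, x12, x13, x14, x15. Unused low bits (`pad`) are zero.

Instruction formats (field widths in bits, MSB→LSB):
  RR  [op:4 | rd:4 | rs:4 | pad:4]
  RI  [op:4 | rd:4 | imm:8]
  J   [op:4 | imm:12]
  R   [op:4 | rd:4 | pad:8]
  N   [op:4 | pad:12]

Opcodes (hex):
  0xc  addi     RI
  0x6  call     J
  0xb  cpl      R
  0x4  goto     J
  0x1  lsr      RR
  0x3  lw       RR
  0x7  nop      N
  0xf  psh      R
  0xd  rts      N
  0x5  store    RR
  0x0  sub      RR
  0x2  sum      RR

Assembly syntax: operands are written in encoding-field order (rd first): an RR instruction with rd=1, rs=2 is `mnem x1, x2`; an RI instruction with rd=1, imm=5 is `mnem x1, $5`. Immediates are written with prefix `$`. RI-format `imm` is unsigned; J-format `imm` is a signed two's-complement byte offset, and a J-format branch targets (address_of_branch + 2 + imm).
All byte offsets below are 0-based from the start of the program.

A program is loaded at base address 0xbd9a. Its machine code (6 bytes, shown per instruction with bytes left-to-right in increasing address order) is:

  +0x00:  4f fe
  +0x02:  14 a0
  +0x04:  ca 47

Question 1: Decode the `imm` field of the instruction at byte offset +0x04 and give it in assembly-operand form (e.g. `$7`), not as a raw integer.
off 0x04: read ca 47 as big → 0xca47
  op=0xca47>>12=0xc ⇒ addi (RI)
  [11:8] rd=10 = x10
  [7:0] imm=71 = $71

$71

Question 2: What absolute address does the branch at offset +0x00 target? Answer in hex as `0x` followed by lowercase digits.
@+00  big-endian(4f fe) = 0x4ffe
  opcode bits[15:12]=0x4: goto/J
  imm@[11:0]=0xffe (s12→-2) ⇒ $-2
  target = base 0xbd9a + off 0x00 + 2 + imm -2 = 0xbd9a

0xbd9a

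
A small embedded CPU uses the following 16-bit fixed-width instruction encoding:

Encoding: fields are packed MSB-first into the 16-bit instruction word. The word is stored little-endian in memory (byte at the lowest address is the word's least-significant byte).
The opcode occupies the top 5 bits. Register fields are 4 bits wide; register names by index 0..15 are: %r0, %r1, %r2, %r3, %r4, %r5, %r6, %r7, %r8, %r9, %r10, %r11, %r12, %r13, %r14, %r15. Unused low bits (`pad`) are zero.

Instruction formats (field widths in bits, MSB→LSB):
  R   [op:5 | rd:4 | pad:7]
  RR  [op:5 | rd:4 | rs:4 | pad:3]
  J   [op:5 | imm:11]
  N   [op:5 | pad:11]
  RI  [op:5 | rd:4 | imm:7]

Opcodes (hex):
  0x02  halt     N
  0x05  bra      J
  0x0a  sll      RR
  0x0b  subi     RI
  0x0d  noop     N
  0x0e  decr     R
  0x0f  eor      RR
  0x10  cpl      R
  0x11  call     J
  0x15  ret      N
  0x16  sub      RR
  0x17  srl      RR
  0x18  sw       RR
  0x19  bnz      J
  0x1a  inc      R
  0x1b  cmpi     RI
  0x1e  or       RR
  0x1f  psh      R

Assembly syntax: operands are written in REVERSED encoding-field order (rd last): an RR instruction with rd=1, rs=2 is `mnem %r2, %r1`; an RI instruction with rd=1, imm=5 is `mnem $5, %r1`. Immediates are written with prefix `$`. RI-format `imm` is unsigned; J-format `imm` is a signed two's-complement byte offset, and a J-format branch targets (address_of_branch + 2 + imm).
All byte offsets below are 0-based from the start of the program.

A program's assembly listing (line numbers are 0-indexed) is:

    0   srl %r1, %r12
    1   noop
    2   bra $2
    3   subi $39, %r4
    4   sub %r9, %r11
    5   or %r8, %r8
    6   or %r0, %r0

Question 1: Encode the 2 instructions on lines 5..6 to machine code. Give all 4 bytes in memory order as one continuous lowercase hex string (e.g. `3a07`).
40f400f0

line 5 (or): pack op=0x1e:5|rd=8:4|rs=8:4|pad=0:3 = 0xf440; little→ 40 f4
line 6 (or): pack op=0x1e:5|rd=0:4|rs=0:4|pad=0:3 = 0xf000; little→ 00 f0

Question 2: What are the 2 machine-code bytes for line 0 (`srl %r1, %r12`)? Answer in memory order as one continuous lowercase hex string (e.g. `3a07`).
L0: srl op=0x17:5|rd=12:4|rs=1:4|pad=0:3 ⇒ 0xbe08 ⇒ little 08 be

08be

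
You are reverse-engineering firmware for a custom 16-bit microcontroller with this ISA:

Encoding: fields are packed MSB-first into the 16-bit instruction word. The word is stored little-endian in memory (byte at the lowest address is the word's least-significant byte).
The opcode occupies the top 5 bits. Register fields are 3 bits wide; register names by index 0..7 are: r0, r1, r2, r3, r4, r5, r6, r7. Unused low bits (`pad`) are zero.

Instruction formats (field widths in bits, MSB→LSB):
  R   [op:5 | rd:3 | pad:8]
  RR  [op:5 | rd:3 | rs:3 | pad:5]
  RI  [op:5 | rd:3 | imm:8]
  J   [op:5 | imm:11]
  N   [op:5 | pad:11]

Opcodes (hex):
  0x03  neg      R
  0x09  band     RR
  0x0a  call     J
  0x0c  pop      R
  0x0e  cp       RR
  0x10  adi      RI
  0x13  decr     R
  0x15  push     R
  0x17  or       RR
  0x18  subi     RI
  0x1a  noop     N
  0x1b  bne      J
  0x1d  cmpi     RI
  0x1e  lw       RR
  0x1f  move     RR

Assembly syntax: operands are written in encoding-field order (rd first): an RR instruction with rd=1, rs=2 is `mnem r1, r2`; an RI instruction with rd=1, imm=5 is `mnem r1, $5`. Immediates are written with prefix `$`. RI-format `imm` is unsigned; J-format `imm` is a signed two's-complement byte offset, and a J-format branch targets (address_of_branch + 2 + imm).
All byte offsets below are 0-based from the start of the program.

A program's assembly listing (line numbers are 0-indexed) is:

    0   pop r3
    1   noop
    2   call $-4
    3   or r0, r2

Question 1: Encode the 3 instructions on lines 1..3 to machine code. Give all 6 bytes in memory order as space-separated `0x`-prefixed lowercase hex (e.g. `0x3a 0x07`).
L1: noop op=0x1a:5|pad=0:11 ⇒ 0xd000 ⇒ little 00 d0
L2: call op=0xa:5|imm=-4:11 ⇒ 0x57fc ⇒ little fc 57
L3: or op=0x17:5|rd=0:3|rs=2:3|pad=0:5 ⇒ 0xb840 ⇒ little 40 b8

0x00 0xd0 0xfc 0x57 0x40 0xb8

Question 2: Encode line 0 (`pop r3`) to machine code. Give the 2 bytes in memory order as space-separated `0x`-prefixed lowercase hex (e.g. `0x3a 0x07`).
0x00 0x63

0. pop fields op=0xc:5|rd=3:3|pad=0:8 → word 6300h → 00 63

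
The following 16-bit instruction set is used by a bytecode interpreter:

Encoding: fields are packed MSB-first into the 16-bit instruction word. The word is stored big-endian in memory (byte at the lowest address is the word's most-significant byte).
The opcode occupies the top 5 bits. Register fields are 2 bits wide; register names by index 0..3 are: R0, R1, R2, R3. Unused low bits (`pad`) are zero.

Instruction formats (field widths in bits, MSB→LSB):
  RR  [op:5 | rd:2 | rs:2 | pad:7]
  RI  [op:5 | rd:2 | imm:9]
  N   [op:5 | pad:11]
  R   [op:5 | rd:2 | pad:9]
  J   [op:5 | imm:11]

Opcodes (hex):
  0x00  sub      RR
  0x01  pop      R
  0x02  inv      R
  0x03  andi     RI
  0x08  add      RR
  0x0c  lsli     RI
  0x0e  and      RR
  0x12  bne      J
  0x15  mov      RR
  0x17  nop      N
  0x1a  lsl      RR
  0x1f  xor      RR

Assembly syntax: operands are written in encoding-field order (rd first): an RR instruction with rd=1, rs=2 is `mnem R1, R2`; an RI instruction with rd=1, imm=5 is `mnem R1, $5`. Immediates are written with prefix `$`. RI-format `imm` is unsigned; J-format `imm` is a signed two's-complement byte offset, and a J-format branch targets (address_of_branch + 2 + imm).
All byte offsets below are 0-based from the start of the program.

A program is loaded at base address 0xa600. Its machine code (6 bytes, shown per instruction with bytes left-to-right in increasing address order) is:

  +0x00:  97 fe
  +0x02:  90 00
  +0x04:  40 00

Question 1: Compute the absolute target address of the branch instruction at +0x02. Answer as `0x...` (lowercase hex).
@+02  big-endian(90 00) = 0x9000
  top 5b → 0x12 → bne [J]
  [10:0] imm=0 = $0
  target = base 0xa600 + off 0x02 + 2 + imm 0 = 0xa604

0xa604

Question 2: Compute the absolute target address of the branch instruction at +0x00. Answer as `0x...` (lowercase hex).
0xa600

@+00  big-endian(97 fe) = 0x97fe
  top 5b → 0x12 → bne [J]
  imm@[10:0]=0x7fe (s11→-2) ⇒ $-2
  target = base 0xa600 + off 0x00 + 2 + imm -2 = 0xa600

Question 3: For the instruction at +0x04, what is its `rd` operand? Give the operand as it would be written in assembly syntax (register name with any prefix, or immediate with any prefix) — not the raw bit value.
R0

+0x04: 40 00 ⇒ word 0x4000 (big)
  op=0x4000>>11=0x8 ⇒ add (RR)
  rd: (w>>9)&0x3=0x0 → R0
  rs: (w>>7)&0x3=0x0 → R0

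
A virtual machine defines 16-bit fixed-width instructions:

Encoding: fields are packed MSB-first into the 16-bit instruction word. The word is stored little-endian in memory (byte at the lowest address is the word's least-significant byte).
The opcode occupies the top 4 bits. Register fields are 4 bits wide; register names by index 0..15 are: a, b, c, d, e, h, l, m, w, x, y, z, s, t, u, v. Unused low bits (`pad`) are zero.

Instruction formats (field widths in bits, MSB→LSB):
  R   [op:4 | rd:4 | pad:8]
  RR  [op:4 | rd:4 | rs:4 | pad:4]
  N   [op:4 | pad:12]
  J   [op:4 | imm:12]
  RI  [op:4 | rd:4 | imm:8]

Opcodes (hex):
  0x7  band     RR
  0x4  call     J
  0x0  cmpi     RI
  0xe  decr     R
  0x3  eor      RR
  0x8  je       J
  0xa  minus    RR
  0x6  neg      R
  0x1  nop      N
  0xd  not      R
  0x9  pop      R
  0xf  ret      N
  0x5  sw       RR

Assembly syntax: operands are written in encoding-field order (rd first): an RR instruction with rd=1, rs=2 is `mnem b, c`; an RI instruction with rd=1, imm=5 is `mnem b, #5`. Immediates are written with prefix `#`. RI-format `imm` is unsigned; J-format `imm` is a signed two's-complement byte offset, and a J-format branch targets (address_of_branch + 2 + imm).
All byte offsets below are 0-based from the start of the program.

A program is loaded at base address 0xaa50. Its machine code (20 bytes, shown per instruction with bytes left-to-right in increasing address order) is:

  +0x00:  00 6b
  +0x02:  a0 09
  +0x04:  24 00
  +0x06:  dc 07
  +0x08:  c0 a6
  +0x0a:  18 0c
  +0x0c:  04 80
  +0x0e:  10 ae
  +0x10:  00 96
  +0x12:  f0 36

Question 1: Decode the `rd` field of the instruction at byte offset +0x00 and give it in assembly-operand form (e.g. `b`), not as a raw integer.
z

[00] 00 6b → 0x6b00
  top 4b → 0x6 → neg [R]
  rd: (w>>8)&0xf=0xb → z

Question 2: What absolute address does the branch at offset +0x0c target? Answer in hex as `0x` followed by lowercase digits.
0xaa62

off 0x0c: read 04 80 as little → 0x8004
  top 4b → 0x8 → je [J]
  imm: (w>>0)&0xfff=0x4 → #4
  target = base 0xaa50 + off 0x0c + 2 + imm 4 = 0xaa62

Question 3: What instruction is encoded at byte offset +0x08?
minus l, s

@+08  little-endian(c0 a6) = 0xa6c0
  op=0xa6c0>>12=0xa ⇒ minus (RR)
  [11:8] rd=6 = l
  [7:4] rs=12 = s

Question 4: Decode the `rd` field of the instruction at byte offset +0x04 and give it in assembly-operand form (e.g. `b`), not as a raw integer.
a

off 0x04: read 24 00 as little → 0x0024
  top 4b → 0x0 → cmpi [RI]
  rd@[11:8]=0x0 ⇒ a
  imm@[7:0]=0x24 ⇒ #36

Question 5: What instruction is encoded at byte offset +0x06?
cmpi m, #220

+0x06: dc 07 ⇒ word 0x07dc (little)
  op=0x07dc>>12=0x0 ⇒ cmpi (RI)
  rd: (w>>8)&0xf=0x7 → m
  imm: (w>>0)&0xff=0xdc → #220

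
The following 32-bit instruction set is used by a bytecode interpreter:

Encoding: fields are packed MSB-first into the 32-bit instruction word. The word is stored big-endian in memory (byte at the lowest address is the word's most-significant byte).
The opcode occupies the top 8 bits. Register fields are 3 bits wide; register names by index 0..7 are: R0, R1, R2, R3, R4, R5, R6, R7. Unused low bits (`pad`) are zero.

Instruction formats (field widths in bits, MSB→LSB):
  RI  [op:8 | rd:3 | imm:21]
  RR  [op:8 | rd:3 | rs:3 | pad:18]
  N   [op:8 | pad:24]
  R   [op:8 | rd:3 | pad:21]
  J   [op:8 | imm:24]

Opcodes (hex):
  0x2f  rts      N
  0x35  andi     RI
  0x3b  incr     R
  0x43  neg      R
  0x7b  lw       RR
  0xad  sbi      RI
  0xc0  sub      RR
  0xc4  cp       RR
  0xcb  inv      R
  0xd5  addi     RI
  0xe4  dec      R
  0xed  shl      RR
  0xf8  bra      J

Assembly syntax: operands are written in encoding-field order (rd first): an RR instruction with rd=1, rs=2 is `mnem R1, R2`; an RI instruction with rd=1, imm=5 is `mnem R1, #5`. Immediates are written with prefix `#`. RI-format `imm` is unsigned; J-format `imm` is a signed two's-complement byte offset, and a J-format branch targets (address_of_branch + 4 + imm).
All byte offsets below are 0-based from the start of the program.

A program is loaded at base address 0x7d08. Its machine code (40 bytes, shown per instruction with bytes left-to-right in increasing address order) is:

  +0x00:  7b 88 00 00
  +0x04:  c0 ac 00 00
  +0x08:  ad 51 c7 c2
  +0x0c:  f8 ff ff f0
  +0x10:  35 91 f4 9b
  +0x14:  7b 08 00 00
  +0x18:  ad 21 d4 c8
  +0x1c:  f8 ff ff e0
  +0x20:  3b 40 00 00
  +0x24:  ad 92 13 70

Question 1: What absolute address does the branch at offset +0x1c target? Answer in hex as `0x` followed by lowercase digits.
0x7d08

[1c] f8 ff ff e0 → 0xf8ffffe0
  top 8b → 0xf8 → bra [J]
  imm@[23:0]=0xffffe0 (s24→-32) ⇒ #-32
  target = base 0x7d08 + off 0x1c + 4 + imm -32 = 0x7d08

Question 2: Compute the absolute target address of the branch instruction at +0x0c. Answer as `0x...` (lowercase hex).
+0x0c: f8 ff ff f0 ⇒ word 0xf8fffff0 (big)
  opcode bits[31:24]=0xf8: bra/J
  imm@[23:0]=0xfffff0 (s24→-16) ⇒ #-16
  target = base 0x7d08 + off 0x0c + 4 + imm -16 = 0x7d08

0x7d08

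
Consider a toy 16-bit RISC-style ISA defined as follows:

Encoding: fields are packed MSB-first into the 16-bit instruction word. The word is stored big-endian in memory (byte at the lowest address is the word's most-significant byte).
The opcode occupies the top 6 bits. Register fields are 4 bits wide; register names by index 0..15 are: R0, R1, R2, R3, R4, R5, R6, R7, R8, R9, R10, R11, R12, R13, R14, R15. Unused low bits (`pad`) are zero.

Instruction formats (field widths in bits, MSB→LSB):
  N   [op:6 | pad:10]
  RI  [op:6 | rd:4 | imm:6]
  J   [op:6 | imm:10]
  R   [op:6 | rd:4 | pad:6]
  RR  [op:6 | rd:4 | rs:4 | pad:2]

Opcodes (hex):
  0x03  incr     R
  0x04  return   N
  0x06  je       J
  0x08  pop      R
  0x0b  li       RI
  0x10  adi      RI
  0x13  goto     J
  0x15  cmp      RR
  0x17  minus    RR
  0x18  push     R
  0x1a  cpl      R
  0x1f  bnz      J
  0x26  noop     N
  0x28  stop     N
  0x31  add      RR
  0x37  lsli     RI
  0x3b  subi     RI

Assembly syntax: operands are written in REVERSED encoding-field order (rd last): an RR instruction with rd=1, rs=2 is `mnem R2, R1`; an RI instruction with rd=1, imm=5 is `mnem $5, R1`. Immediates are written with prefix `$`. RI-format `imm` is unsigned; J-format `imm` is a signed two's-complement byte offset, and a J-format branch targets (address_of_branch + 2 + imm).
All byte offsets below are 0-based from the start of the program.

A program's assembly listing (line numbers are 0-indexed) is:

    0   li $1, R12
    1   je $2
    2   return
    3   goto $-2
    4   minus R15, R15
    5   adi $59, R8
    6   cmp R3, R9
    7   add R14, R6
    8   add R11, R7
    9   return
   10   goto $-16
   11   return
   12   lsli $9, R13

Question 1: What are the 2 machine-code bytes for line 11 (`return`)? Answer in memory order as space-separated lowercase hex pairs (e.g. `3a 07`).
L11: return op=0x4:6|pad=0:10 ⇒ 0x1000 ⇒ big 10 00

10 00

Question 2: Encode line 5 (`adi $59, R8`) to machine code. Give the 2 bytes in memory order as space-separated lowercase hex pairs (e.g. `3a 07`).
L5: adi op=0x10:6|rd=8:4|imm=59:6 ⇒ 0x423b ⇒ big 42 3b

42 3b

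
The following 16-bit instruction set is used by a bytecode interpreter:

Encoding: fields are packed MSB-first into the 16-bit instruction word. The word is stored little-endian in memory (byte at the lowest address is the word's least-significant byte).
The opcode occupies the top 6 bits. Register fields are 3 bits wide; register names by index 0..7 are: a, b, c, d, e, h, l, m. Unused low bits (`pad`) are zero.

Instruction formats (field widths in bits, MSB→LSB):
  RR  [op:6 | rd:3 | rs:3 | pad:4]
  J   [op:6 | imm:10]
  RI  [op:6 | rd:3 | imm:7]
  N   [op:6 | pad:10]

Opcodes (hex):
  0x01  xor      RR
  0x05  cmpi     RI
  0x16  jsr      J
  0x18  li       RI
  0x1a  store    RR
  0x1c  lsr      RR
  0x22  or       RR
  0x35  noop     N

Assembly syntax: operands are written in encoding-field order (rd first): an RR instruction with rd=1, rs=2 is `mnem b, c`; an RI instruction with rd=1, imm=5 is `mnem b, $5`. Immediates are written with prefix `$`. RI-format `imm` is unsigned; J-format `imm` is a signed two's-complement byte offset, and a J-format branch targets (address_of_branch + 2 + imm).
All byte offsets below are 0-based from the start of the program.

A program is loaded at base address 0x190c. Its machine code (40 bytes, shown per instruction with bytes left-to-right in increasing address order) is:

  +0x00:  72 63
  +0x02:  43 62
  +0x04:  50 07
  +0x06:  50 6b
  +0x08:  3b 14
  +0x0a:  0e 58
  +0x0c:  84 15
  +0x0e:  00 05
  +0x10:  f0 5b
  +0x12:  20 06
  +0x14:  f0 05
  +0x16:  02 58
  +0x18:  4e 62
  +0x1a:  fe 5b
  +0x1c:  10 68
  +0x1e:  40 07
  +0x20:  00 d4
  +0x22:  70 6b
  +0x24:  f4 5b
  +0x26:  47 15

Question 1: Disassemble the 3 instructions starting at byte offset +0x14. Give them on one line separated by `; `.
xor d, m; jsr $2; li e, $78

+0x14: f0 05 ⇒ word 0x05f0 (little)
  op=0x05f0>>10=0x1 ⇒ xor (RR)
  [9:7] rd=3 = d
  [6:4] rs=7 = m
+0x16: 02 58 ⇒ word 0x5802 (little)
  op=0x5802>>10=0x16 ⇒ jsr (J)
  [9:0] imm=2 = $2
+0x18: 4e 62 ⇒ word 0x624e (little)
  op=0x624e>>10=0x18 ⇒ li (RI)
  [9:7] rd=4 = e
  [6:0] imm=78 = $78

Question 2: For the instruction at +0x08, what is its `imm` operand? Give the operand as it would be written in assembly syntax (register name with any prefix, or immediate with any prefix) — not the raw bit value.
$59

[08] 3b 14 → 0x143b
  op=0x143b>>10=0x5 ⇒ cmpi (RI)
  rd: (w>>7)&0x7=0x0 → a
  imm: (w>>0)&0x7f=0x3b → $59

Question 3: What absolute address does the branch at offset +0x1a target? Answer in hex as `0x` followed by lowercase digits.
0x1926

off 0x1a: read fe 5b as little → 0x5bfe
  top 6b → 0x16 → jsr [J]
  imm: (w>>0)&0x3ff=0x3fe (s10→-2) → $-2
  target = base 0x190c + off 0x1a + 2 + imm -2 = 0x1926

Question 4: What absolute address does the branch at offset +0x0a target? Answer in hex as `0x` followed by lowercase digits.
0x1926

[0a] 0e 58 → 0x580e
  op=0x580e>>10=0x16 ⇒ jsr (J)
  imm: (w>>0)&0x3ff=0xe → $14
  target = base 0x190c + off 0x0a + 2 + imm 14 = 0x1926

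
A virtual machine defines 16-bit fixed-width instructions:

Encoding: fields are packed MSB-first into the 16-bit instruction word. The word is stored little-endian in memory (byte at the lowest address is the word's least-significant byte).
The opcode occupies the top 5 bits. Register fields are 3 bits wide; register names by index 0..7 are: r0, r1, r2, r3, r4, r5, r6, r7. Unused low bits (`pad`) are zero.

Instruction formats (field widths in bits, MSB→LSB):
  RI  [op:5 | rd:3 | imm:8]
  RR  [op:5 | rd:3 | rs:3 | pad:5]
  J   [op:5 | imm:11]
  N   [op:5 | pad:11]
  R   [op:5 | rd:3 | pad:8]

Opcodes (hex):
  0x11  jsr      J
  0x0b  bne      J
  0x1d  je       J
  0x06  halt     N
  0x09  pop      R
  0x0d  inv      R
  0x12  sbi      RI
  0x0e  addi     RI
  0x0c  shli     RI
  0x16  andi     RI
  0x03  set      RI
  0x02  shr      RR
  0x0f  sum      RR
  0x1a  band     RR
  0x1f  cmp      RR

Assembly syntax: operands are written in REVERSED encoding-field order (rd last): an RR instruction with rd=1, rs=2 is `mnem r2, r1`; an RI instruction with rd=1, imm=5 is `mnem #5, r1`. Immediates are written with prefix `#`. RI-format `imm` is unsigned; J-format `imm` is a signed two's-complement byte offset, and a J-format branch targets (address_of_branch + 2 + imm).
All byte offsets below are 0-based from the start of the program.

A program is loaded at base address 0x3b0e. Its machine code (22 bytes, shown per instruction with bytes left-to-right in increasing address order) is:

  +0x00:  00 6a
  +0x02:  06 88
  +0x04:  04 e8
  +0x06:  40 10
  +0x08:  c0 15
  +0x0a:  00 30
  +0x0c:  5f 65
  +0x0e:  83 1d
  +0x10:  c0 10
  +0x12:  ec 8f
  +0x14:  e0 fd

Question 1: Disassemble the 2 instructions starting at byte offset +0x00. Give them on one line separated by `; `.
inv r2; jsr #6

off 0x00: read 00 6a as little → 0x6a00
  op=0x6a00>>11=0xd ⇒ inv (R)
  rd@[10:8]=0x2 ⇒ r2
off 0x02: read 06 88 as little → 0x8806
  op=0x8806>>11=0x11 ⇒ jsr (J)
  imm@[10:0]=0x6 ⇒ #6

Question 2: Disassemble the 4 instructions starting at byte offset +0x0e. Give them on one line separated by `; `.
off 0x0e: read 83 1d as little → 0x1d83
  op=0x1d83>>11=0x3 ⇒ set (RI)
  [10:8] rd=5 = r5
  [7:0] imm=131 = #131
off 0x10: read c0 10 as little → 0x10c0
  op=0x10c0>>11=0x2 ⇒ shr (RR)
  [10:8] rd=0 = r0
  [7:5] rs=6 = r6
off 0x12: read ec 8f as little → 0x8fec
  op=0x8fec>>11=0x11 ⇒ jsr (J)
  [10:0] imm=2028 (s11→-20) = #-20
off 0x14: read e0 fd as little → 0xfde0
  op=0xfde0>>11=0x1f ⇒ cmp (RR)
  [10:8] rd=5 = r5
  [7:5] rs=7 = r7

set #131, r5; shr r6, r0; jsr #-20; cmp r7, r5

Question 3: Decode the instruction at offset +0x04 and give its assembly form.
je #4

off 0x04: read 04 e8 as little → 0xe804
  opcode bits[15:11]=0x1d: je/J
  imm@[10:0]=0x4 ⇒ #4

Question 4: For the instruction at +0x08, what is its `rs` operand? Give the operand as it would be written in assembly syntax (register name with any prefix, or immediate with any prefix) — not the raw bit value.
[08] c0 15 → 0x15c0
  op=0x15c0>>11=0x2 ⇒ shr (RR)
  rd: (w>>8)&0x7=0x5 → r5
  rs: (w>>5)&0x7=0x6 → r6

r6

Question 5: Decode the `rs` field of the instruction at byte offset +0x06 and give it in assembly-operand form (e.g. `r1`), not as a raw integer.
@+06  little-endian(40 10) = 0x1040
  opcode bits[15:11]=0x2: shr/RR
  rd@[10:8]=0x0 ⇒ r0
  rs@[7:5]=0x2 ⇒ r2

r2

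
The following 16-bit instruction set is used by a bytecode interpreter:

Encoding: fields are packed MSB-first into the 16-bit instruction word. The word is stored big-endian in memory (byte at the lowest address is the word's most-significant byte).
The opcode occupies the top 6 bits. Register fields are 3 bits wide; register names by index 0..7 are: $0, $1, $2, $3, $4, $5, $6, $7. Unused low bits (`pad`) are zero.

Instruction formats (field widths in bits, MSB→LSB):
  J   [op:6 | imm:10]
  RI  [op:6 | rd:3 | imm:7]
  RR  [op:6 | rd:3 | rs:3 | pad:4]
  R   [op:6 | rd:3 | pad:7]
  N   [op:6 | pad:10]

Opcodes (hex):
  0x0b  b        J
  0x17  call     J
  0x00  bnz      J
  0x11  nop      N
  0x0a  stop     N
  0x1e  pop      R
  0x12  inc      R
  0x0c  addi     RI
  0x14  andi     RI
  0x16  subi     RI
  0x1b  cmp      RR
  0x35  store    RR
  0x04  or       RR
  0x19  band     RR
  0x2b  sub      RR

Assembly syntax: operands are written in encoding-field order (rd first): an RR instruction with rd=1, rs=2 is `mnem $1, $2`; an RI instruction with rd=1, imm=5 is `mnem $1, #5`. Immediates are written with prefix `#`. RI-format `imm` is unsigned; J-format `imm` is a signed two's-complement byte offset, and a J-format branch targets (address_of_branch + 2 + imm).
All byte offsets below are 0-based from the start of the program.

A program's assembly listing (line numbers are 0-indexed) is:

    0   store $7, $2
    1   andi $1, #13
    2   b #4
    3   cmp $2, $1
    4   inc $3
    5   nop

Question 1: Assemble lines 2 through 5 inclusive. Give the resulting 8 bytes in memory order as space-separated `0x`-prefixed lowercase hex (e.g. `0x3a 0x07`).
L2: b op=0xb:6|imm=4:10 ⇒ 0x2c04 ⇒ big 2c 04
L3: cmp op=0x1b:6|rd=2:3|rs=1:3|pad=0:4 ⇒ 0x6d10 ⇒ big 6d 10
L4: inc op=0x12:6|rd=3:3|pad=0:7 ⇒ 0x4980 ⇒ big 49 80
L5: nop op=0x11:6|pad=0:10 ⇒ 0x4400 ⇒ big 44 00

0x2c 0x04 0x6d 0x10 0x49 0x80 0x44 0x00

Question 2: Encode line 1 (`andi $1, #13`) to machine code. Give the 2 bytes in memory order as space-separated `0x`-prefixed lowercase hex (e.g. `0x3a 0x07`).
line 1 (andi): pack op=0x14:6|rd=1:3|imm=13:7 = 0x508d; big→ 50 8d

0x50 0x8d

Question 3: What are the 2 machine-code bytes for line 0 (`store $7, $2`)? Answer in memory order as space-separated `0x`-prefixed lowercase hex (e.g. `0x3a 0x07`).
L0: store op=0x35:6|rd=7:3|rs=2:3|pad=0:4 ⇒ 0xd7a0 ⇒ big d7 a0

0xd7 0xa0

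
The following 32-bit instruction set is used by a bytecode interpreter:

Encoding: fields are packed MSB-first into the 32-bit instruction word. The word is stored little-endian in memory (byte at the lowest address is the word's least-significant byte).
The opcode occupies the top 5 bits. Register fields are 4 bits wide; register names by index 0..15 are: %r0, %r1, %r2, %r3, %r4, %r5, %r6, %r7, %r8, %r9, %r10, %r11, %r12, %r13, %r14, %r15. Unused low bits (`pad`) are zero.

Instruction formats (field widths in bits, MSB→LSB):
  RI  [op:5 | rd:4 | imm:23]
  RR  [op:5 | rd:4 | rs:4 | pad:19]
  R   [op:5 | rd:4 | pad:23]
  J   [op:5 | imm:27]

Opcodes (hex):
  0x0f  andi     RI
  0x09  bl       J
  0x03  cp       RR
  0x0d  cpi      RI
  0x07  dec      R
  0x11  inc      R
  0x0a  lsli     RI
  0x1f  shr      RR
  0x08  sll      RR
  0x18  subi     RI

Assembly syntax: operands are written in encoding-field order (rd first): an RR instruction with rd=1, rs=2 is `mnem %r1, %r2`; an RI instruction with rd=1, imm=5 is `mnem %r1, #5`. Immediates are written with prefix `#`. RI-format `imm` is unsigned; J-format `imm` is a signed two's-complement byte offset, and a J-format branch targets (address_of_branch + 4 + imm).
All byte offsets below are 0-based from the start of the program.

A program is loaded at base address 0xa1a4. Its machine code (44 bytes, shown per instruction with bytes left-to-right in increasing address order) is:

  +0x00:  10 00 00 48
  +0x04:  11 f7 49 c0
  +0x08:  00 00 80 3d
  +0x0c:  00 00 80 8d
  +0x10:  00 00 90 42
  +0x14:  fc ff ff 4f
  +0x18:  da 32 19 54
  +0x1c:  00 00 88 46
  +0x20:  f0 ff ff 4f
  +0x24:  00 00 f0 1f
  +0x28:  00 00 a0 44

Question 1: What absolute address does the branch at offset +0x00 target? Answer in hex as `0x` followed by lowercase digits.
0xa1b8

@+00  little-endian(10 00 00 48) = 0x48000010
  opcode bits[31:27]=0x9: bl/J
  [26:0] imm=16 = #16
  target = base 0xa1a4 + off 0x00 + 4 + imm 16 = 0xa1b8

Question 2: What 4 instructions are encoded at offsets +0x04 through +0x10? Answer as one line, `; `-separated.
@+04  little-endian(11 f7 49 c0) = 0xc049f711
  top 5b → 0x18 → subi [RI]
  [26:23] rd=0 = %r0
  [22:0] imm=4847377 = #4847377
@+08  little-endian(00 00 80 3d) = 0x3d800000
  top 5b → 0x7 → dec [R]
  [26:23] rd=11 = %r11
@+0c  little-endian(00 00 80 8d) = 0x8d800000
  top 5b → 0x11 → inc [R]
  [26:23] rd=11 = %r11
@+10  little-endian(00 00 90 42) = 0x42900000
  top 5b → 0x8 → sll [RR]
  [26:23] rd=5 = %r5
  [22:19] rs=2 = %r2

subi %r0, #4847377; dec %r11; inc %r11; sll %r5, %r2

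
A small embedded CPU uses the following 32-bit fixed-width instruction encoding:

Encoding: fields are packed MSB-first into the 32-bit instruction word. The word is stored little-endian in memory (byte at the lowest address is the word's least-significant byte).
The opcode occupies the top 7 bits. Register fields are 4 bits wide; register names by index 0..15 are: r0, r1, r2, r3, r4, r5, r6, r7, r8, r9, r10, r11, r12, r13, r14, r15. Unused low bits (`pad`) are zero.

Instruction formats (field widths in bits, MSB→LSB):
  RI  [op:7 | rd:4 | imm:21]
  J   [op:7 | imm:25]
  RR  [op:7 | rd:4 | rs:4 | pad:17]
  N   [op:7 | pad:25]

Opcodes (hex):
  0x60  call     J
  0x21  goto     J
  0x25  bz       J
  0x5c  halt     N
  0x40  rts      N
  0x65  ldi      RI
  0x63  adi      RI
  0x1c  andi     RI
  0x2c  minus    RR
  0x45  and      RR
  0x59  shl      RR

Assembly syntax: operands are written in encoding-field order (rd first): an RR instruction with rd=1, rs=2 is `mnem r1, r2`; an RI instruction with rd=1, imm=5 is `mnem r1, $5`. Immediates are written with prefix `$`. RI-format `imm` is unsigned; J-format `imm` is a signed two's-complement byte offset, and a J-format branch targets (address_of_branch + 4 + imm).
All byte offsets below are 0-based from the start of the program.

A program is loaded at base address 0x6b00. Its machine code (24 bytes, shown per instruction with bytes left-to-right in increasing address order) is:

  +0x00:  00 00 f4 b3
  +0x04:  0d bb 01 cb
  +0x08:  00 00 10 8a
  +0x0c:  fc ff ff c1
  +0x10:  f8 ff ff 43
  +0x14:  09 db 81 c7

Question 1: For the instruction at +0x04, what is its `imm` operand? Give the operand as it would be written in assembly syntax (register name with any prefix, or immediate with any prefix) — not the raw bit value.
off 0x04: read 0d bb 01 cb as little → 0xcb01bb0d
  op=0xcb01bb0d>>25=0x65 ⇒ ldi (RI)
  [24:21] rd=8 = r8
  [20:0] imm=113421 = $113421

$113421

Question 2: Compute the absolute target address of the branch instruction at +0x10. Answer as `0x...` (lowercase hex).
0x6b0c

off 0x10: read f8 ff ff 43 as little → 0x43fffff8
  top 7b → 0x21 → goto [J]
  imm@[24:0]=0x1fffff8 (s25→-8) ⇒ $-8
  target = base 0x6b00 + off 0x10 + 4 + imm -8 = 0x6b0c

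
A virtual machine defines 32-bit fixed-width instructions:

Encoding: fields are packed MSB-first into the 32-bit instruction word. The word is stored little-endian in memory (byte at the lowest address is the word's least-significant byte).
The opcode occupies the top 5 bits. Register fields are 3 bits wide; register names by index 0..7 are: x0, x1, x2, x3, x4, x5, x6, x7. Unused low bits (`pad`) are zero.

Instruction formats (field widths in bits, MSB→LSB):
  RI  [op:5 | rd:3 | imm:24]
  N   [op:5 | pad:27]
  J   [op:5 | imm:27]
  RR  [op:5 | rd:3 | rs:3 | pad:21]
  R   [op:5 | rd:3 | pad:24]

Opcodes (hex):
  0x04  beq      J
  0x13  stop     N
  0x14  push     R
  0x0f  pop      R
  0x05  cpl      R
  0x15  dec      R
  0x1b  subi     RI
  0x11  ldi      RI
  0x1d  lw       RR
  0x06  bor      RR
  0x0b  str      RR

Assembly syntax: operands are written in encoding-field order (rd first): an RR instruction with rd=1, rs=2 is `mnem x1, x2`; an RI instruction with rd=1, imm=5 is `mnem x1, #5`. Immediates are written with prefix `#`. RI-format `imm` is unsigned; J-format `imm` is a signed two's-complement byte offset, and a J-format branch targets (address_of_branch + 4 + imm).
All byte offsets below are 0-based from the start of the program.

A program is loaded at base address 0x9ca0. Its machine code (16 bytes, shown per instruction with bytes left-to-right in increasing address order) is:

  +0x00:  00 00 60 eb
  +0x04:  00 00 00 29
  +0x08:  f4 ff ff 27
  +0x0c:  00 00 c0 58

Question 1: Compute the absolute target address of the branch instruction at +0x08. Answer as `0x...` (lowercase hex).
0x9ca0

[08] f4 ff ff 27 → 0x27fffff4
  op=0x27fffff4>>27=0x4 ⇒ beq (J)
  imm@[26:0]=0x7fffff4 (s27→-12) ⇒ #-12
  target = base 0x9ca0 + off 0x08 + 4 + imm -12 = 0x9ca0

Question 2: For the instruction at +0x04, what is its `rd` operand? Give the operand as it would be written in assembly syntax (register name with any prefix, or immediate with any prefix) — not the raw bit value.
x1

+0x04: 00 00 00 29 ⇒ word 0x29000000 (little)
  op=0x29000000>>27=0x5 ⇒ cpl (R)
  [26:24] rd=1 = x1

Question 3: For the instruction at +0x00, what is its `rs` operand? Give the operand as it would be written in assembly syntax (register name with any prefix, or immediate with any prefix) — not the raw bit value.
[00] 00 00 60 eb → 0xeb600000
  op=0xeb600000>>27=0x1d ⇒ lw (RR)
  rd: (w>>24)&0x7=0x3 → x3
  rs: (w>>21)&0x7=0x3 → x3

x3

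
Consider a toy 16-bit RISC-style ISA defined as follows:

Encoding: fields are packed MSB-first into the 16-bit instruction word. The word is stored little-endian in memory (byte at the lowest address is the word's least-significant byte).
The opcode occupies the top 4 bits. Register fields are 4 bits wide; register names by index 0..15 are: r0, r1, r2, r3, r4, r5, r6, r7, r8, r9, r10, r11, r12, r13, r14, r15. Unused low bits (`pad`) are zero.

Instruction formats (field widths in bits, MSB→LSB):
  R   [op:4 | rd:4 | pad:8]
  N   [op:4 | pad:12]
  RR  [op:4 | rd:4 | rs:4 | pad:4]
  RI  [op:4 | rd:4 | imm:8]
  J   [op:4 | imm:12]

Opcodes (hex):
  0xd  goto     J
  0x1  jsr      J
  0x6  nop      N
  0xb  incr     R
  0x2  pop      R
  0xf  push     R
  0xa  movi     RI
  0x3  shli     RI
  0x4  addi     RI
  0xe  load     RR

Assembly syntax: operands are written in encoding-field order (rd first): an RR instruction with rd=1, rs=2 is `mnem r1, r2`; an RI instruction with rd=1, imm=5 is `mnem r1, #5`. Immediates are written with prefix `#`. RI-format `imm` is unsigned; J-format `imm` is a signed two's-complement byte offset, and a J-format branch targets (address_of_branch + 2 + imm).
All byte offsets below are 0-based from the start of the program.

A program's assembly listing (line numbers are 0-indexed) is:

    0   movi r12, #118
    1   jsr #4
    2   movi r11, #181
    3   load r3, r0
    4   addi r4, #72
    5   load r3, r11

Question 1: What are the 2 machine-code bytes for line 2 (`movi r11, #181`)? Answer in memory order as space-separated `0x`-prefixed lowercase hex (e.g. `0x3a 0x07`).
L2: movi op=0xa:4|rd=11:4|imm=181:8 ⇒ 0xabb5 ⇒ little b5 ab

0xb5 0xab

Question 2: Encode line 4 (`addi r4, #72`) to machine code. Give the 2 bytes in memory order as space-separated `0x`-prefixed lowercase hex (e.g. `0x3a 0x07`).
L4: addi op=0x4:4|rd=4:4|imm=72:8 ⇒ 0x4448 ⇒ little 48 44

0x48 0x44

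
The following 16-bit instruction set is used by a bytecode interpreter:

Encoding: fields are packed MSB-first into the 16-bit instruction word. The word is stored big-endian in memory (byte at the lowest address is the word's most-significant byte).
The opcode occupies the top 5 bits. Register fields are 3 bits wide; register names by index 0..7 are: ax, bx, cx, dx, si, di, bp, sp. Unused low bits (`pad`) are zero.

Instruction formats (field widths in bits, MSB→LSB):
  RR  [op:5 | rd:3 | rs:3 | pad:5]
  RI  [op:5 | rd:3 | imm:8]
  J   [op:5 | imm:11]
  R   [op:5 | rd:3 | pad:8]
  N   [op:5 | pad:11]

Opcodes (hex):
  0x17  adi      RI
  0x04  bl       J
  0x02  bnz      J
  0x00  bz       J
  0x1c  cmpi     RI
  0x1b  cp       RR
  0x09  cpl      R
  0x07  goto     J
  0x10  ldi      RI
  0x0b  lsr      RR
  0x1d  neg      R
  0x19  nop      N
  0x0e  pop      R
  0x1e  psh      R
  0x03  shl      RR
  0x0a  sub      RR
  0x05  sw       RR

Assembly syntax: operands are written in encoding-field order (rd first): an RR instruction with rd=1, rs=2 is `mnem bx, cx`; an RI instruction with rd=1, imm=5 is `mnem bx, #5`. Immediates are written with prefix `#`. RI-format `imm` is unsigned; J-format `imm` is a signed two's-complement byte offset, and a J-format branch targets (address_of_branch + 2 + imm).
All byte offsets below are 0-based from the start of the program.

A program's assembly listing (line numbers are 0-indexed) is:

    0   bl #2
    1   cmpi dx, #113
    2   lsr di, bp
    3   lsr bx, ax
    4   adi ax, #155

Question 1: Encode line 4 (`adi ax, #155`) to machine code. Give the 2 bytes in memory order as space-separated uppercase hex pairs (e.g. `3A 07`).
B8 9B

L4: adi op=0x17:5|rd=0:3|imm=155:8 ⇒ 0xb89b ⇒ big b8 9b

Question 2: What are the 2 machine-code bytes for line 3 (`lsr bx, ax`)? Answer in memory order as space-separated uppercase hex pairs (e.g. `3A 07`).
59 00

L3: lsr op=0xb:5|rd=1:3|rs=0:3|pad=0:5 ⇒ 0x5900 ⇒ big 59 00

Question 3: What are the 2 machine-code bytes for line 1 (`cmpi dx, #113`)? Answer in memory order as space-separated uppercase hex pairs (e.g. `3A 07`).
1. cmpi fields op=0x1c:5|rd=3:3|imm=113:8 → word e371h → e3 71

E3 71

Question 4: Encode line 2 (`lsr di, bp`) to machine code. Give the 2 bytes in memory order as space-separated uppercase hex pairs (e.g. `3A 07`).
5D C0

2. lsr fields op=0xb:5|rd=5:3|rs=6:3|pad=0:5 → word 5dc0h → 5d c0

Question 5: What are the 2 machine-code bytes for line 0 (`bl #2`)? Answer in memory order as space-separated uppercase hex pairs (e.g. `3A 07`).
L0: bl op=0x4:5|imm=2:11 ⇒ 0x2002 ⇒ big 20 02

20 02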